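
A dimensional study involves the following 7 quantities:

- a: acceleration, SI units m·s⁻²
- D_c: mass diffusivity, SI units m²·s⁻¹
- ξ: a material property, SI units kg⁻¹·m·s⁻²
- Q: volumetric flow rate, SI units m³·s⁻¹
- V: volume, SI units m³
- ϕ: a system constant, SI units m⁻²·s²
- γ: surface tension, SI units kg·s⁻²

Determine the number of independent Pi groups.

There are 7 variables and 3 base dimensions (M, L, T).
The dimension matrix has rank 3.
Independent dimensionless groups: 7 − 3 = 4.

4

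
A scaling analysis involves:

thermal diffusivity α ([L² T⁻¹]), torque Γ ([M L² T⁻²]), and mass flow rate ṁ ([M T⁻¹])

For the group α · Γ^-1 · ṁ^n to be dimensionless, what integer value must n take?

1

Balance the M exponent: (1)·n from ṁ, plus (0) − (1) = -1 from the rest, must sum to zero.
n − 1 = 0, so n = 1.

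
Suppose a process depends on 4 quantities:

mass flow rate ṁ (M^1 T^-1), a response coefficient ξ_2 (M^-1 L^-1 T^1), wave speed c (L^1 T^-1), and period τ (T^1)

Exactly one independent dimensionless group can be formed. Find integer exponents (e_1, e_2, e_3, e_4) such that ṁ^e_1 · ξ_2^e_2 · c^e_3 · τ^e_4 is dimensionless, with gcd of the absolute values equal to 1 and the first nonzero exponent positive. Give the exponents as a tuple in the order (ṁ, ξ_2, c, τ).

M: e_1·(1) + e_2·(-1) + e_3·(0) + e_4·(0) = 0
L: e_1·(0) + e_2·(-1) + e_3·(1) + e_4·(0) = 0
T: e_1·(-1) + e_2·(1) + e_3·(-1) + e_4·(1) = 0
Solving this homogeneous linear system for the smallest-integer solution (first nonzero entry positive) gives (1, 1, 1, 1).

(1, 1, 1, 1)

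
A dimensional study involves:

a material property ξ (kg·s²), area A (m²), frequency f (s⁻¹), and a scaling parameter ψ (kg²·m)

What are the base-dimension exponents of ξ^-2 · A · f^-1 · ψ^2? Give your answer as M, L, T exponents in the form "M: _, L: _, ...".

M: 2, L: 4, T: -3

Collect each base-dimension exponent across the product:
  M: −2·(1) + (0) − (0) + 2·(2) = 2
  L: −2·(0) + (2) − (0) + 2·(1) = 4
  T: −2·(2) + (0) − (-1) + 2·(0) = -3
So the dimensions are [M² L⁴ T⁻³].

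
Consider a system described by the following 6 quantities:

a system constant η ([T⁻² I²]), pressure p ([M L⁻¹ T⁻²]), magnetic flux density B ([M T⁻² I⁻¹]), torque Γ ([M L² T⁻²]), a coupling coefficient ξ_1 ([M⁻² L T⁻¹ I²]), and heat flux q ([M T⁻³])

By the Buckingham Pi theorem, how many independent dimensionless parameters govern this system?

2

There are 6 variables and 4 base dimensions (M, L, T, I).
The dimension matrix has rank 4.
Independent dimensionless groups: 6 − 4 = 2.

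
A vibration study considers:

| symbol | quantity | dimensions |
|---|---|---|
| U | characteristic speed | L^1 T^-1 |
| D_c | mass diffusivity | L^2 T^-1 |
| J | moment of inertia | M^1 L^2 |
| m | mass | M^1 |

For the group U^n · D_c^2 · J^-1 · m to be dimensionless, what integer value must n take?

Balance the L exponent: (1)·n from U, plus 2·(2) − (2) + (0) = 2 from the rest, must sum to zero.
n + 2 = 0, so n = -2.

-2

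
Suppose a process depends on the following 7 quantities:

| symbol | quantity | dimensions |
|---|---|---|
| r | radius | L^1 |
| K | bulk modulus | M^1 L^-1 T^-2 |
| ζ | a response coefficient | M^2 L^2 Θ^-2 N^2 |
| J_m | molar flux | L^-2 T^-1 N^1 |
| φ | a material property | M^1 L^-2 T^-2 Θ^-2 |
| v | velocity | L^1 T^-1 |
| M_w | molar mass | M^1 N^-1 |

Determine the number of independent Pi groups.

There are 7 variables and 5 base dimensions (M, L, T, Θ, N).
The dimension matrix has rank 5.
Independent dimensionless groups: 7 − 5 = 2.

2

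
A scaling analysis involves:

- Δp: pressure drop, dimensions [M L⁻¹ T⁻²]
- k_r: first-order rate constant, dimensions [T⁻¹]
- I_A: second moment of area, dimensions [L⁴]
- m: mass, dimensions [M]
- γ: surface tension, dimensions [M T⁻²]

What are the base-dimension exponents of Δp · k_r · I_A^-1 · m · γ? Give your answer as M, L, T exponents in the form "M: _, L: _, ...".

M: 3, L: -5, T: -5

Collect each base-dimension exponent across the product:
  M: (1) + (0) − (0) + (1) + (1) = 3
  L: (-1) + (0) − (4) + (0) + (0) = -5
  T: (-2) + (-1) − (0) + (0) + (-2) = -5
So the dimensions are [M³ L⁻⁵ T⁻⁵].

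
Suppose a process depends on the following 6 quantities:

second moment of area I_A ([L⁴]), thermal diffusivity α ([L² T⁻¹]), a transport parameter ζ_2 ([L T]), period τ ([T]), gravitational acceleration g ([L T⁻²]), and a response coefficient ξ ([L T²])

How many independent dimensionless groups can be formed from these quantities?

4

There are 6 variables and 2 base dimensions (L, T).
The dimension matrix has rank 2.
Independent dimensionless groups: 6 − 2 = 4.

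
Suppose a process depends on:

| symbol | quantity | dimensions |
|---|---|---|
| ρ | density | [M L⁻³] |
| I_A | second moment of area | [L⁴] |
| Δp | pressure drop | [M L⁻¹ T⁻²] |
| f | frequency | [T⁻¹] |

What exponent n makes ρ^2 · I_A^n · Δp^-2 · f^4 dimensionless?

1

Balance the L exponent: (4)·n from I_A, plus 2·(-3) − 2·(-1) + 4·(0) = -4 from the rest, must sum to zero.
4n − 4 = 0, so n = 1.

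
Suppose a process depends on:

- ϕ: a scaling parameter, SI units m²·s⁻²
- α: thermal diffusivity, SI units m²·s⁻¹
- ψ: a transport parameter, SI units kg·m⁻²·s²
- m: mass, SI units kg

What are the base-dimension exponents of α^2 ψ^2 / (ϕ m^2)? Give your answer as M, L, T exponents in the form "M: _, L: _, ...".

Collect each base-dimension exponent across the product:
  M: −(0) + 2·(0) + 2·(1) − 2·(1) = 0
  L: −(2) + 2·(2) + 2·(-2) − 2·(0) = -2
  T: −(-2) + 2·(-1) + 2·(2) − 2·(0) = 4
So the dimensions are [L⁻² T⁴].

M: 0, L: -2, T: 4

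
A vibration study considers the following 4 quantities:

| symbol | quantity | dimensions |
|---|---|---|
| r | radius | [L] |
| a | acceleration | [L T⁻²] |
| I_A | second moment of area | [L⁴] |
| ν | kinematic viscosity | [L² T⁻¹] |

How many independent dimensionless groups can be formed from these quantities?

2

There are 4 variables and 2 base dimensions (L, T).
The dimension matrix has rank 2.
Independent dimensionless groups: 4 − 2 = 2.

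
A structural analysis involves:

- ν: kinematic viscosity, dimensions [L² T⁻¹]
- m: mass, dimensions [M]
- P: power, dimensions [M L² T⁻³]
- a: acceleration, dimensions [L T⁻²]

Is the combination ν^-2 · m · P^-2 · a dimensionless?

no

Sum the exponent of each base dimension across the product:
  M: −2·[ν]_M + [m]_M − 2·[P]_M + [a]_M = −2·(0) + (1) − 2·(1) + (0) = -1
  L: −2·[ν]_L + [m]_L − 2·[P]_L + [a]_L = −2·(2) + (0) − 2·(2) + (1) = -7
  T: −2·[ν]_T + [m]_T − 2·[P]_T + [a]_T = −2·(-1) + (0) − 2·(-3) + (-2) = 6
Net dimensions [M⁻¹ L⁻⁷ T⁶] ≠ [1] — not dimensionless.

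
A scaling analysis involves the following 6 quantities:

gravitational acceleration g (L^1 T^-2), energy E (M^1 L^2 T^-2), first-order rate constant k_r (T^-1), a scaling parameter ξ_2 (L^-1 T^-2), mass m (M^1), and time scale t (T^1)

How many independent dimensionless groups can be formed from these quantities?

3

There are 6 variables and 3 base dimensions (M, L, T).
The dimension matrix has rank 3.
Independent dimensionless groups: 6 − 3 = 3.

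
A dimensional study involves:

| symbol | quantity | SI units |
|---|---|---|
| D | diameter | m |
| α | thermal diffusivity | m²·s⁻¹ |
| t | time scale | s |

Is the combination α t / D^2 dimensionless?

Sum the exponent of each base dimension across the product:
  M: −2·[D]_M + [α]_M + [t]_M = −2·(0) + (0) + (0) = 0
  L: −2·[D]_L + [α]_L + [t]_L = −2·(1) + (2) + (0) = 0
  T: −2·[D]_T + [α]_T + [t]_T = −2·(0) + (-1) + (1) = 0
  N: −2·[D]_N + [α]_N + [t]_N = −2·(0) + (0) + (0) = 0
All base exponents vanish — dimensionless.

yes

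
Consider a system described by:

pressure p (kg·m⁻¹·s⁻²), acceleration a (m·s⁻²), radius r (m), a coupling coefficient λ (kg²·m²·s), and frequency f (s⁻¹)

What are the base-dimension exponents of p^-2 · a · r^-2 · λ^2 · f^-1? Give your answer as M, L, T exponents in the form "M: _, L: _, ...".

M: 2, L: 5, T: 5

Collect each base-dimension exponent across the product:
  M: −2·(1) + (0) − 2·(0) + 2·(2) − (0) = 2
  L: −2·(-1) + (1) − 2·(1) + 2·(2) − (0) = 5
  T: −2·(-2) + (-2) − 2·(0) + 2·(1) − (-1) = 5
So the dimensions are [M² L⁵ T⁵].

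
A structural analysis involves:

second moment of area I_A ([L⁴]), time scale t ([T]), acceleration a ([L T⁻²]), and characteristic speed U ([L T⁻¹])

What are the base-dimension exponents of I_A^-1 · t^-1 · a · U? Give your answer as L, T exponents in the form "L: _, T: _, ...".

Collect each base-dimension exponent across the product:
  L: −(4) − (0) + (1) + (1) = -2
  T: −(0) − (1) + (-2) + (-1) = -4
So the dimensions are [L⁻² T⁻⁴].

L: -2, T: -4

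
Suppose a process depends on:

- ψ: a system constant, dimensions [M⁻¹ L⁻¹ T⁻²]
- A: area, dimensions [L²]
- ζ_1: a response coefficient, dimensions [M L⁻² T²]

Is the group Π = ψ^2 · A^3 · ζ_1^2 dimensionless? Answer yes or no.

Sum the exponent of each base dimension across the product:
  M: 2·[ψ]_M + 3·[A]_M + 2·[ζ_1]_M = 2·(-1) + 3·(0) + 2·(1) = 0
  L: 2·[ψ]_L + 3·[A]_L + 2·[ζ_1]_L = 2·(-1) + 3·(2) + 2·(-2) = 0
  T: 2·[ψ]_T + 3·[A]_T + 2·[ζ_1]_T = 2·(-2) + 3·(0) + 2·(2) = 0
All base exponents vanish — dimensionless.

yes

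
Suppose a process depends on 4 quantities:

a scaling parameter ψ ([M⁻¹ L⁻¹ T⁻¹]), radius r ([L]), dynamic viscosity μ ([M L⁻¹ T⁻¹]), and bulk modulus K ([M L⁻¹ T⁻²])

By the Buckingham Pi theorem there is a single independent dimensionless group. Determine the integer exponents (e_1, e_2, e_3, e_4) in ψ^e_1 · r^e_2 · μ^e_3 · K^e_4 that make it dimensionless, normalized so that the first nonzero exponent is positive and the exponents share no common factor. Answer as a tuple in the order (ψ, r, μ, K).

(1, 2, 3, -2)

M: e_1·(-1) + e_2·(0) + e_3·(1) + e_4·(1) = 0
L: e_1·(-1) + e_2·(1) + e_3·(-1) + e_4·(-1) = 0
T: e_1·(-1) + e_2·(0) + e_3·(-1) + e_4·(-2) = 0
Solving this homogeneous linear system for the smallest-integer solution (first nonzero entry positive) gives (1, 2, 3, -2).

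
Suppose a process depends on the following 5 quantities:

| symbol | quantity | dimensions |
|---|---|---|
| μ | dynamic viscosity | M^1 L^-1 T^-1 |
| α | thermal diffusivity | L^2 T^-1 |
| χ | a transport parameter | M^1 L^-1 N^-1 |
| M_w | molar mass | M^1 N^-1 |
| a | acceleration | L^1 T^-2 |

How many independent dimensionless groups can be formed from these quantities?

1

There are 5 variables and 4 base dimensions (M, L, T, N).
The dimension matrix has rank 4.
Independent dimensionless groups: 5 − 4 = 1.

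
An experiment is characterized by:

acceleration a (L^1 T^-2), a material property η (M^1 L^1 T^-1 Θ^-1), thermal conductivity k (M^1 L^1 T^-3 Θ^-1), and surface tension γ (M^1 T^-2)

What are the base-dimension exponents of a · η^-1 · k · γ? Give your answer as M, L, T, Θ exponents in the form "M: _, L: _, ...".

Collect each base-dimension exponent across the product:
  M: (0) − (1) + (1) + (1) = 1
  L: (1) − (1) + (1) + (0) = 1
  T: (-2) − (-1) + (-3) + (-2) = -6
  Θ: (0) − (-1) + (-1) + (0) = 0
So the dimensions are [M L T⁻⁶].

M: 1, L: 1, T: -6, Θ: 0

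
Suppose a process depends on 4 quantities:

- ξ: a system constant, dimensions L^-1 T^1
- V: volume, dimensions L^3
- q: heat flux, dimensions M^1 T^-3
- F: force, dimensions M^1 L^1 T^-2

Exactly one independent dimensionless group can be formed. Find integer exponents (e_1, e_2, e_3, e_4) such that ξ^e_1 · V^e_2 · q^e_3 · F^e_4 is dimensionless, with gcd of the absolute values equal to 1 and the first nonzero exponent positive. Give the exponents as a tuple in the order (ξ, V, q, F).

M: e_1·(0) + e_2·(0) + e_3·(1) + e_4·(1) = 0
L: e_1·(-1) + e_2·(3) + e_3·(0) + e_4·(1) = 0
T: e_1·(1) + e_2·(0) + e_3·(-3) + e_4·(-2) = 0
Solving this homogeneous linear system for the smallest-integer solution (first nonzero entry positive) gives (3, 2, 3, -3).

(3, 2, 3, -3)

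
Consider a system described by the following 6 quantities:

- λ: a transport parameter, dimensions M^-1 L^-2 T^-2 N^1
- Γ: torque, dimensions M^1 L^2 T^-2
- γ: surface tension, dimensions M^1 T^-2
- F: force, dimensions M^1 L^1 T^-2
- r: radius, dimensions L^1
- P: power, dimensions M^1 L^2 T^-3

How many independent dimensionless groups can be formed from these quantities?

There are 6 variables and 4 base dimensions (M, L, T, N).
The dimension matrix has rank 4.
Independent dimensionless groups: 6 − 4 = 2.

2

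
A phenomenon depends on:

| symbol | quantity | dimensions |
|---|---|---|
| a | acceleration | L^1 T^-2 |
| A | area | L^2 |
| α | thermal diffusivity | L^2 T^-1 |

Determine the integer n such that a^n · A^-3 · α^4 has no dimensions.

Balance the L exponent: (1)·n from a, plus −3·(2) + 4·(2) = 2 from the rest, must sum to zero.
n + 2 = 0, so n = -2.

-2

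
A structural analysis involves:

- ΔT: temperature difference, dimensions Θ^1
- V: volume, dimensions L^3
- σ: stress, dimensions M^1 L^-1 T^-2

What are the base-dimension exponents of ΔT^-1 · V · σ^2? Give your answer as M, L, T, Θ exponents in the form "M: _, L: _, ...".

M: 2, L: 1, T: -4, Θ: -1

Collect each base-dimension exponent across the product:
  M: −(0) + (0) + 2·(1) = 2
  L: −(0) + (3) + 2·(-1) = 1
  T: −(0) + (0) + 2·(-2) = -4
  Θ: −(1) + (0) + 2·(0) = -1
So the dimensions are [M² L T⁻⁴ Θ⁻¹].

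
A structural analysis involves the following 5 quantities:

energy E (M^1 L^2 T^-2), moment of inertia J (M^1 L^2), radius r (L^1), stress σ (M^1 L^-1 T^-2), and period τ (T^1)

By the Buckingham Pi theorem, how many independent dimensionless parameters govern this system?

There are 5 variables and 3 base dimensions (M, L, T).
The dimension matrix has rank 3.
Independent dimensionless groups: 5 − 3 = 2.

2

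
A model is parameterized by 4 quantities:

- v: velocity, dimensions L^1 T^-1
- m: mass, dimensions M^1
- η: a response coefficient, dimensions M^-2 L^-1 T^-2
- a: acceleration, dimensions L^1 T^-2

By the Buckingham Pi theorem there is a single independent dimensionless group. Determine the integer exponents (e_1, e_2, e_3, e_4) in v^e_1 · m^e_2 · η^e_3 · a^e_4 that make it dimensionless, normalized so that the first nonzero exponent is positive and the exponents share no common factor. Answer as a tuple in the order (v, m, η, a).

M: e_1·(0) + e_2·(1) + e_3·(-2) + e_4·(0) = 0
L: e_1·(1) + e_2·(0) + e_3·(-1) + e_4·(1) = 0
T: e_1·(-1) + e_2·(0) + e_3·(-2) + e_4·(-2) = 0
Solving this homogeneous linear system for the smallest-integer solution (first nonzero entry positive) gives (4, 2, 1, -3).

(4, 2, 1, -3)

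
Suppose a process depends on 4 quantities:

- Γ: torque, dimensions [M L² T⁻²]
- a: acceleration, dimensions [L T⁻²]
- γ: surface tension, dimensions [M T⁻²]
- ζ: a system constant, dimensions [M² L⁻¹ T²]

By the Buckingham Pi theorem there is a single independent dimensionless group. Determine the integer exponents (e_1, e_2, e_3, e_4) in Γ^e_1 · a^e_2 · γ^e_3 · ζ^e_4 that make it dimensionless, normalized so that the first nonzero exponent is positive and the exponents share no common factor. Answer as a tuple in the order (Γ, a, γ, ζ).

M: e_1·(1) + e_2·(0) + e_3·(1) + e_4·(2) = 0
L: e_1·(2) + e_2·(1) + e_3·(0) + e_4·(-1) = 0
T: e_1·(-2) + e_2·(-2) + e_3·(-2) + e_4·(2) = 0
Solving this homogeneous linear system for the smallest-integer solution (first nonzero entry positive) gives (1, -3, 1, -1).

(1, -3, 1, -1)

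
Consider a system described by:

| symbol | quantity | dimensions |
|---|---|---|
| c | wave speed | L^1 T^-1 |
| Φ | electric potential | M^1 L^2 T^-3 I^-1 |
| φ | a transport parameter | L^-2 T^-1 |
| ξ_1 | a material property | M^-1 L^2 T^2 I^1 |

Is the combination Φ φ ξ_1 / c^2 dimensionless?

yes

Sum the exponent of each base dimension across the product:
  M: −2·[c]_M + [Φ]_M + [φ]_M + [ξ_1]_M = −2·(0) + (1) + (0) + (-1) = 0
  L: −2·[c]_L + [Φ]_L + [φ]_L + [ξ_1]_L = −2·(1) + (2) + (-2) + (2) = 0
  T: −2·[c]_T + [Φ]_T + [φ]_T + [ξ_1]_T = −2·(-1) + (-3) + (-1) + (2) = 0
  I: −2·[c]_I + [Φ]_I + [φ]_I + [ξ_1]_I = −2·(0) + (-1) + (0) + (1) = 0
All base exponents vanish — dimensionless.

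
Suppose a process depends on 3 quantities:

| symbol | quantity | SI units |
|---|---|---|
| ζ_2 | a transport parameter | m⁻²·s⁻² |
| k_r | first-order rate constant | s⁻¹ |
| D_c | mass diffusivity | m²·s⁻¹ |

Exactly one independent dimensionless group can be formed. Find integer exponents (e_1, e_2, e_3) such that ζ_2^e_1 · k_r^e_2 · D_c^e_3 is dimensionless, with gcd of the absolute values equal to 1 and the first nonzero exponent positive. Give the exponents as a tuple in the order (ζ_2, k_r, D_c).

(1, -3, 1)

L: e_1·(-2) + e_2·(0) + e_3·(2) = 0
T: e_1·(-2) + e_2·(-1) + e_3·(-1) = 0
Solving this homogeneous linear system for the smallest-integer solution (first nonzero entry positive) gives (1, -3, 1).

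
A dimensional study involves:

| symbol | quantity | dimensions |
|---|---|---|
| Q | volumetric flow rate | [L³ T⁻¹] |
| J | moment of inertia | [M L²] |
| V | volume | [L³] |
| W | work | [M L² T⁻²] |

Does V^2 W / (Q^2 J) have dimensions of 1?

Sum the exponent of each base dimension across the product:
  M: −2·[Q]_M − [J]_M + 2·[V]_M + [W]_M = −2·(0) − (1) + 2·(0) + (1) = 0
  L: −2·[Q]_L − [J]_L + 2·[V]_L + [W]_L = −2·(3) − (2) + 2·(3) + (2) = 0
  T: −2·[Q]_T − [J]_T + 2·[V]_T + [W]_T = −2·(-1) − (0) + 2·(0) + (-2) = 0
  Θ: −2·[Q]_Θ − [J]_Θ + 2·[V]_Θ + [W]_Θ = −2·(0) − (0) + 2·(0) + (0) = 0
All base exponents vanish — dimensionless.

yes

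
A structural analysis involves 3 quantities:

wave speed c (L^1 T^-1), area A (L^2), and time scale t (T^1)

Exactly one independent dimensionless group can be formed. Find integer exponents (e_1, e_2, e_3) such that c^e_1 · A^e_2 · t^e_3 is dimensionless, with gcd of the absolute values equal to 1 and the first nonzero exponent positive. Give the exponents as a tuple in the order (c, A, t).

(2, -1, 2)

L: e_1·(1) + e_2·(2) + e_3·(0) = 0
T: e_1·(-1) + e_2·(0) + e_3·(1) = 0
Solving this homogeneous linear system for the smallest-integer solution (first nonzero entry positive) gives (2, -1, 2).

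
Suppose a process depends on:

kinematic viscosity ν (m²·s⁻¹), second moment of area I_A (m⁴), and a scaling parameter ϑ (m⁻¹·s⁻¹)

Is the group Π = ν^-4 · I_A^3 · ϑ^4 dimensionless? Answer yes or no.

yes

Sum the exponent of each base dimension across the product:
  L: −4·[ν]_L + 3·[I_A]_L + 4·[ϑ]_L = −4·(2) + 3·(4) + 4·(-1) = 0
  T: −4·[ν]_T + 3·[I_A]_T + 4·[ϑ]_T = −4·(-1) + 3·(0) + 4·(-1) = 0
All base exponents vanish — dimensionless.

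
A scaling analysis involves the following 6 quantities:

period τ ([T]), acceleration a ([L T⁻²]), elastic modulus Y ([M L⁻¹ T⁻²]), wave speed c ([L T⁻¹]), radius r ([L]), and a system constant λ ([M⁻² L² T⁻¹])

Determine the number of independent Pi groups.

3

There are 6 variables and 3 base dimensions (M, L, T).
The dimension matrix has rank 3.
Independent dimensionless groups: 6 − 3 = 3.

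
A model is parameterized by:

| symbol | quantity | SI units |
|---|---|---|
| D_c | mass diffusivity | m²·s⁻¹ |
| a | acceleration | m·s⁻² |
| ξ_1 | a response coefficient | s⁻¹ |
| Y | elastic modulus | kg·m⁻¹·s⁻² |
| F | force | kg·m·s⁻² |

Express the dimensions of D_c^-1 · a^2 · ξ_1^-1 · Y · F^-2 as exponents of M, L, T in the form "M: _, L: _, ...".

Collect each base-dimension exponent across the product:
  M: −(0) + 2·(0) − (0) + (1) − 2·(1) = -1
  L: −(2) + 2·(1) − (0) + (-1) − 2·(1) = -3
  T: −(-1) + 2·(-2) − (-1) + (-2) − 2·(-2) = 0
So the dimensions are [M⁻¹ L⁻³].

M: -1, L: -3, T: 0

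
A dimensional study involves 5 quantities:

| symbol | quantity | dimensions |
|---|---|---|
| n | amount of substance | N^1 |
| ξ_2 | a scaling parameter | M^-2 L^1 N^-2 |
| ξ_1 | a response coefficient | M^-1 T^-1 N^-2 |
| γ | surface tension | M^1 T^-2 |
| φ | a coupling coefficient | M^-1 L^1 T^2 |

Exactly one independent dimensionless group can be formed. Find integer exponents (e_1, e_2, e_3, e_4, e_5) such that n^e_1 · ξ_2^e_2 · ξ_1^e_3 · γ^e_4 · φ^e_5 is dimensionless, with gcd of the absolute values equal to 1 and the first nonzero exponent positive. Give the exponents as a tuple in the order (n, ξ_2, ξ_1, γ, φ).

(2, -3, 4, 1, 3)

M: e_1·(0) + e_2·(-2) + e_3·(-1) + e_4·(1) + e_5·(-1) = 0
L: e_1·(0) + e_2·(1) + e_3·(0) + e_4·(0) + e_5·(1) = 0
T: e_1·(0) + e_2·(0) + e_3·(-1) + e_4·(-2) + e_5·(2) = 0
N: e_1·(1) + e_2·(-2) + e_3·(-2) + e_4·(0) + e_5·(0) = 0
Solving this homogeneous linear system for the smallest-integer solution (first nonzero entry positive) gives (2, -3, 4, 1, 3).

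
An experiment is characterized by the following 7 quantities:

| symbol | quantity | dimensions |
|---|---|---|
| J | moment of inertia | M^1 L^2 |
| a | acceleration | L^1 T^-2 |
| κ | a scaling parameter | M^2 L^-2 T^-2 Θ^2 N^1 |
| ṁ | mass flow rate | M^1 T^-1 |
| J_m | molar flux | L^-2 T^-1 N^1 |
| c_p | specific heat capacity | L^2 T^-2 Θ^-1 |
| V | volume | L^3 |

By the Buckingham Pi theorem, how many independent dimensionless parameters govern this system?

2

There are 7 variables and 5 base dimensions (M, L, T, Θ, N).
The dimension matrix has rank 5.
Independent dimensionless groups: 7 − 5 = 2.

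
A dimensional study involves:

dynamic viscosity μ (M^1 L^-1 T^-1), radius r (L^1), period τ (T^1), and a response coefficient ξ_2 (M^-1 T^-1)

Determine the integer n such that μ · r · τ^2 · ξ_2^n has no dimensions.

Balance the M exponent: (-1)·n from ξ_2, plus (1) + (0) + 2·(0) = 1 from the rest, must sum to zero.
−n + 1 = 0, so n = 1.

1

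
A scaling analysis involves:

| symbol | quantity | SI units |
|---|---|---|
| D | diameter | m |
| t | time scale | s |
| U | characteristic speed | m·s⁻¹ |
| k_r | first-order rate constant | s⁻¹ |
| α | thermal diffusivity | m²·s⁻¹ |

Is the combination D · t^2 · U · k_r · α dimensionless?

no

Sum the exponent of each base dimension across the product:
  L: [D]_L + 2·[t]_L + [U]_L + [k_r]_L + [α]_L = (1) + 2·(0) + (1) + (0) + (2) = 4
  T: [D]_T + 2·[t]_T + [U]_T + [k_r]_T + [α]_T = (0) + 2·(1) + (-1) + (-1) + (-1) = -1
Net dimensions [L⁴ T⁻¹] ≠ [1] — not dimensionless.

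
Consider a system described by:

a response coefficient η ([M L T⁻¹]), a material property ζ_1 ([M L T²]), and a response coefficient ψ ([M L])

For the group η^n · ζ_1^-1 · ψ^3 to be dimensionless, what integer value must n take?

Balance the M exponent: (1)·n from η, plus −(1) + 3·(1) = 2 from the rest, must sum to zero.
n + 2 = 0, so n = -2.

-2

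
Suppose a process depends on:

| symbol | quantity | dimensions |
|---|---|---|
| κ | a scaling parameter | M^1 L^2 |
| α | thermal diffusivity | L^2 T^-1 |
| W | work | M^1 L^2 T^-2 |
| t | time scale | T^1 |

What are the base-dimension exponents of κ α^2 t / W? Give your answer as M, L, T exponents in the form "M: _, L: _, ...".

Collect each base-dimension exponent across the product:
  M: (1) + 2·(0) − (1) + (0) = 0
  L: (2) + 2·(2) − (2) + (0) = 4
  T: (0) + 2·(-1) − (-2) + (1) = 1
So the dimensions are [L⁴ T].

M: 0, L: 4, T: 1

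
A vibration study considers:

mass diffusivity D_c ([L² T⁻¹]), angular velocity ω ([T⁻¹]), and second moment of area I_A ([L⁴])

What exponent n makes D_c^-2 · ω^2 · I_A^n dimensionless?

Balance the L exponent: (4)·n from I_A, plus −2·(2) + 2·(0) = -4 from the rest, must sum to zero.
4n − 4 = 0, so n = 1.

1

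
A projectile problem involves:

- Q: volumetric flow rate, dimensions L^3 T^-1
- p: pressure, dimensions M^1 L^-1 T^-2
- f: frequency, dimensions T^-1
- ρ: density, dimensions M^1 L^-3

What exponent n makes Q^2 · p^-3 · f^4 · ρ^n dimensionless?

Balance the M exponent: (1)·n from ρ, plus 2·(0) − 3·(1) + 4·(0) = -3 from the rest, must sum to zero.
n − 3 = 0, so n = 3.

3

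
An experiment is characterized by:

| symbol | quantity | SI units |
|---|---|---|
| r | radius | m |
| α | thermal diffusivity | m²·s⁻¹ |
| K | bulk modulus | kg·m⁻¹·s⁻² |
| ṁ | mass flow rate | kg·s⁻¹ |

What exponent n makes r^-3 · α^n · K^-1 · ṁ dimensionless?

Balance the L exponent: (2)·n from α, plus −3·(1) − (-1) + (0) = -2 from the rest, must sum to zero.
2n − 2 = 0, so n = 1.

1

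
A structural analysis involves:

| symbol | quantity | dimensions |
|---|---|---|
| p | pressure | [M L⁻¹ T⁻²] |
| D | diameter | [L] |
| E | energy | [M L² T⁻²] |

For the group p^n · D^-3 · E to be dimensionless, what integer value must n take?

-1

Balance the M exponent: (1)·n from p, plus −3·(0) + (1) = 1 from the rest, must sum to zero.
n + 1 = 0, so n = -1.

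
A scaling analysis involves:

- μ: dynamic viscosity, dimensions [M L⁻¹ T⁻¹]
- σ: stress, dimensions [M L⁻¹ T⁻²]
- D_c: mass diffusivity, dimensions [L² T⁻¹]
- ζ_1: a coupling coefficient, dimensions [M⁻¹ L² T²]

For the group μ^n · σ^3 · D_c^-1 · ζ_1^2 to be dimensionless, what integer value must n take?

-1

Balance the M exponent: (1)·n from μ, plus 3·(1) − (0) + 2·(-1) = 1 from the rest, must sum to zero.
n + 1 = 0, so n = -1.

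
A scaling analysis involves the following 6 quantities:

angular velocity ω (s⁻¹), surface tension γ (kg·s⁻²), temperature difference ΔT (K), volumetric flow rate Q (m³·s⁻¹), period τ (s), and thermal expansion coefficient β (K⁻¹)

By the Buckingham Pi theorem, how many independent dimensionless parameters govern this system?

2

There are 6 variables and 4 base dimensions (M, L, T, Θ).
The dimension matrix has rank 4.
Independent dimensionless groups: 6 − 4 = 2.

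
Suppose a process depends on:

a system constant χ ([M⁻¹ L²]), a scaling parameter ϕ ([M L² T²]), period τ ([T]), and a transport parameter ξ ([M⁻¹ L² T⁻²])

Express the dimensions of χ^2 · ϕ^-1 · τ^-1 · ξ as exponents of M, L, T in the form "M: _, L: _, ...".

M: -4, L: 4, T: -5

Collect each base-dimension exponent across the product:
  M: 2·(-1) − (1) − (0) + (-1) = -4
  L: 2·(2) − (2) − (0) + (2) = 4
  T: 2·(0) − (2) − (1) + (-2) = -5
So the dimensions are [M⁻⁴ L⁴ T⁻⁵].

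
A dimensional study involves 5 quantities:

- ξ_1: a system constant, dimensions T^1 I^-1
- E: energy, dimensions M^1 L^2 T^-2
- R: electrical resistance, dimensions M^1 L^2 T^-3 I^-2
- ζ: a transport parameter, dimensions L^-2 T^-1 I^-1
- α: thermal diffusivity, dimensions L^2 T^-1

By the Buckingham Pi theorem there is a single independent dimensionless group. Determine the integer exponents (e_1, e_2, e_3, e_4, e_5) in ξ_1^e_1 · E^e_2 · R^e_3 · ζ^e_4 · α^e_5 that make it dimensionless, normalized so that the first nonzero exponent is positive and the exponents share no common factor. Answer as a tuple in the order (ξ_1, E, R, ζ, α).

(1, 1, -1, 1, 1)

M: e_1·(0) + e_2·(1) + e_3·(1) + e_4·(0) + e_5·(0) = 0
L: e_1·(0) + e_2·(2) + e_3·(2) + e_4·(-2) + e_5·(2) = 0
T: e_1·(1) + e_2·(-2) + e_3·(-3) + e_4·(-1) + e_5·(-1) = 0
I: e_1·(-1) + e_2·(0) + e_3·(-2) + e_4·(-1) + e_5·(0) = 0
Solving this homogeneous linear system for the smallest-integer solution (first nonzero entry positive) gives (1, 1, -1, 1, 1).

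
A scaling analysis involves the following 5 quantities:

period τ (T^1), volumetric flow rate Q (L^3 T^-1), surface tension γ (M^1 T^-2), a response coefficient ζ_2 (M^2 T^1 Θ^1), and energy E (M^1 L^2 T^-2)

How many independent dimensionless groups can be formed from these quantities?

1

There are 5 variables and 4 base dimensions (M, L, T, Θ).
The dimension matrix has rank 4.
Independent dimensionless groups: 5 − 4 = 1.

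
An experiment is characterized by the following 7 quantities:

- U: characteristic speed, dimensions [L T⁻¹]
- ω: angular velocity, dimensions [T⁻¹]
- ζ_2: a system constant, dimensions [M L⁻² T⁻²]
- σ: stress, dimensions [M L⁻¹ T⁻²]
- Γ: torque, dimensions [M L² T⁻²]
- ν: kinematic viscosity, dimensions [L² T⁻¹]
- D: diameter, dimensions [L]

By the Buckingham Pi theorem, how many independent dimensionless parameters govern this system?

There are 7 variables and 3 base dimensions (M, L, T).
The dimension matrix has rank 3.
Independent dimensionless groups: 7 − 3 = 4.

4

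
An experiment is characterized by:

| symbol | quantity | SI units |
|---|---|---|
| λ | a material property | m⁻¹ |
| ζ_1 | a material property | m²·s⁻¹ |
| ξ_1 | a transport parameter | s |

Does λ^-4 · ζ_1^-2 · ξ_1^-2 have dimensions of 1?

Sum the exponent of each base dimension across the product:
  L: −4·[λ]_L − 2·[ζ_1]_L − 2·[ξ_1]_L = −4·(-1) − 2·(2) − 2·(0) = 0
  T: −4·[λ]_T − 2·[ζ_1]_T − 2·[ξ_1]_T = −4·(0) − 2·(-1) − 2·(1) = 0
All base exponents vanish — dimensionless.

yes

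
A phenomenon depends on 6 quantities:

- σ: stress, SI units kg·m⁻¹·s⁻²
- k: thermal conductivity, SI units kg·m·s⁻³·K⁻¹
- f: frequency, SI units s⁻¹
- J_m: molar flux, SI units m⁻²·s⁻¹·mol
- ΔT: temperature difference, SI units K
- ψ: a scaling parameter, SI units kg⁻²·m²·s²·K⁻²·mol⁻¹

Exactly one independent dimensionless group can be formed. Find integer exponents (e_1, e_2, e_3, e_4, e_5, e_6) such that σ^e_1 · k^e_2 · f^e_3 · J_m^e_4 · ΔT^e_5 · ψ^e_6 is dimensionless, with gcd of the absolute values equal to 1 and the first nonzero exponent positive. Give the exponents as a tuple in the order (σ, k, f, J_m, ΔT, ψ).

M: e_1·(1) + e_2·(1) + e_3·(0) + e_4·(0) + e_5·(0) + e_6·(-2) = 0
L: e_1·(-1) + e_2·(1) + e_3·(0) + e_4·(-2) + e_5·(0) + e_6·(2) = 0
T: e_1·(-2) + e_2·(-3) + e_3·(-1) + e_4·(-1) + e_5·(0) + e_6·(2) = 0
Θ: e_1·(0) + e_2·(-1) + e_3·(0) + e_4·(0) + e_5·(1) + e_6·(-2) = 0
N: e_1·(0) + e_2·(0) + e_3·(0) + e_4·(1) + e_5·(0) + e_6·(-1) = 0
Solving this homogeneous linear system for the smallest-integer solution (first nonzero entry positive) gives (1, 1, -4, 1, 3, 1).

(1, 1, -4, 1, 3, 1)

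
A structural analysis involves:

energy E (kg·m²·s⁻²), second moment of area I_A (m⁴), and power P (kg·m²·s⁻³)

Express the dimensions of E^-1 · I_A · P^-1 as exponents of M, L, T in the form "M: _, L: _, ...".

Collect each base-dimension exponent across the product:
  M: −(1) + (0) − (1) = -2
  L: −(2) + (4) − (2) = 0
  T: −(-2) + (0) − (-3) = 5
So the dimensions are [M⁻² T⁵].

M: -2, L: 0, T: 5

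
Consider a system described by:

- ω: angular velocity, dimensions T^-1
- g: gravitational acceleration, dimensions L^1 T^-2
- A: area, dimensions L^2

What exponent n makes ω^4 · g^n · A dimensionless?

-2

Balance the L exponent: (1)·n from g, plus 4·(0) + (2) = 2 from the rest, must sum to zero.
n + 2 = 0, so n = -2.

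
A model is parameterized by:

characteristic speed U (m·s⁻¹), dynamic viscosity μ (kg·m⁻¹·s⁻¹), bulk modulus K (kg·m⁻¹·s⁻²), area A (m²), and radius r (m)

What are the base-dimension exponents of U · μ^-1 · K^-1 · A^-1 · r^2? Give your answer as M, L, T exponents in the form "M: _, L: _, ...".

Collect each base-dimension exponent across the product:
  M: (0) − (1) − (1) − (0) + 2·(0) = -2
  L: (1) − (-1) − (-1) − (2) + 2·(1) = 3
  T: (-1) − (-1) − (-2) − (0) + 2·(0) = 2
So the dimensions are [M⁻² L³ T²].

M: -2, L: 3, T: 2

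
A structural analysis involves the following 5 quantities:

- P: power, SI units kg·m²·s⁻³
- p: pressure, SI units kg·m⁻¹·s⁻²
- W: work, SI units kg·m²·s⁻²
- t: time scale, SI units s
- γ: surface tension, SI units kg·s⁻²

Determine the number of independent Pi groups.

2

There are 5 variables and 3 base dimensions (M, L, T).
The dimension matrix has rank 3.
Independent dimensionless groups: 5 − 3 = 2.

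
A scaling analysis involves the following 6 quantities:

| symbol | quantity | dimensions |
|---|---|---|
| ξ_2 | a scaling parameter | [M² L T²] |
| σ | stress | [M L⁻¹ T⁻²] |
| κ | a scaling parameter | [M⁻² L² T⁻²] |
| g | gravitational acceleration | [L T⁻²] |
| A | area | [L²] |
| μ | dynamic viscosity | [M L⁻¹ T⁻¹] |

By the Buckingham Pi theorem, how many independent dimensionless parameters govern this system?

3

There are 6 variables and 3 base dimensions (M, L, T).
The dimension matrix has rank 3.
Independent dimensionless groups: 6 − 3 = 3.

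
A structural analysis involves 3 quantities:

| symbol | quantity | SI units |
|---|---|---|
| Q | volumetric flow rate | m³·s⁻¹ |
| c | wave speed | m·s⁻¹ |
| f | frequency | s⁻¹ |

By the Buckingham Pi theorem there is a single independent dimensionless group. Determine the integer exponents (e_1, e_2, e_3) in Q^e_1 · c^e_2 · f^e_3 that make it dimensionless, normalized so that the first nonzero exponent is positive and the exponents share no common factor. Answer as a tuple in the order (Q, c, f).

(1, -3, 2)

L: e_1·(3) + e_2·(1) + e_3·(0) = 0
T: e_1·(-1) + e_2·(-1) + e_3·(-1) = 0
Solving this homogeneous linear system for the smallest-integer solution (first nonzero entry positive) gives (1, -3, 2).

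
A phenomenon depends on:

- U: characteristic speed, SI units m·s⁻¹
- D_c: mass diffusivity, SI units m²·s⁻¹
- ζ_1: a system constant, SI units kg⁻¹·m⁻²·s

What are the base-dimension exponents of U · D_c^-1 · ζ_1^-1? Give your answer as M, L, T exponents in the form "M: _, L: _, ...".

M: 1, L: 1, T: -1

Collect each base-dimension exponent across the product:
  M: (0) − (0) − (-1) = 1
  L: (1) − (2) − (-2) = 1
  T: (-1) − (-1) − (1) = -1
So the dimensions are [M L T⁻¹].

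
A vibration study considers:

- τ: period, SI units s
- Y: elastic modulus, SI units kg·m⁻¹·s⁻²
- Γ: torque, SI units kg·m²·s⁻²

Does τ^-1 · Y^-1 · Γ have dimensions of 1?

no

Sum the exponent of each base dimension across the product:
  M: −[τ]_M − [Y]_M + [Γ]_M = −(0) − (1) + (1) = 0
  L: −[τ]_L − [Y]_L + [Γ]_L = −(0) − (-1) + (2) = 3
  T: −[τ]_T − [Y]_T + [Γ]_T = −(1) − (-2) + (-2) = -1
Net dimensions [L³ T⁻¹] ≠ [1] — not dimensionless.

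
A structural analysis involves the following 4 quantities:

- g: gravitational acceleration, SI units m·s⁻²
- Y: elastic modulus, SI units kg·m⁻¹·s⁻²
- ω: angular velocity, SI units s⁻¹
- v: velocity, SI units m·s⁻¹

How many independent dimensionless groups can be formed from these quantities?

There are 4 variables and 3 base dimensions (M, L, T).
The dimension matrix has rank 3.
Independent dimensionless groups: 4 − 3 = 1.

1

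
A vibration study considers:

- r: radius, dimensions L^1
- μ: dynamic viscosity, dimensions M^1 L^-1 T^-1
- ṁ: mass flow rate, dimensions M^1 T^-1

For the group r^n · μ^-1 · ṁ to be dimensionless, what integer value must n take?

-1

Balance the L exponent: (1)·n from r, plus −(-1) + (0) = 1 from the rest, must sum to zero.
n + 1 = 0, so n = -1.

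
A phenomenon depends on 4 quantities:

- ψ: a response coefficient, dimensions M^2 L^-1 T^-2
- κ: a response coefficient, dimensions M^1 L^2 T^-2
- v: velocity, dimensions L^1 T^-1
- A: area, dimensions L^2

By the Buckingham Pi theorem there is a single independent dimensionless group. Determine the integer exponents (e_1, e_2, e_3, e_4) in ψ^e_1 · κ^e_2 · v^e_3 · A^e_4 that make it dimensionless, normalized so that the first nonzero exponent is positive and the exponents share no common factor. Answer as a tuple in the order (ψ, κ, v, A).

M: e_1·(2) + e_2·(1) + e_3·(0) + e_4·(0) = 0
L: e_1·(-1) + e_2·(2) + e_3·(1) + e_4·(2) = 0
T: e_1·(-2) + e_2·(-2) + e_3·(-1) + e_4·(0) = 0
Solving this homogeneous linear system for the smallest-integer solution (first nonzero entry positive) gives (2, -4, 4, 3).

(2, -4, 4, 3)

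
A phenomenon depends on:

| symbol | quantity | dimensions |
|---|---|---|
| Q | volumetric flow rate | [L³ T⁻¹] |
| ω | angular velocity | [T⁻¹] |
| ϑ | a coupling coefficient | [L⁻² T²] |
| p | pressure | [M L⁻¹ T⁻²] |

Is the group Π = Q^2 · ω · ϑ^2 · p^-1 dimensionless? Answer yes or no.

no

Sum the exponent of each base dimension across the product:
  M: 2·[Q]_M + [ω]_M + 2·[ϑ]_M − [p]_M = 2·(0) + (0) + 2·(0) − (1) = -1
  L: 2·[Q]_L + [ω]_L + 2·[ϑ]_L − [p]_L = 2·(3) + (0) + 2·(-2) − (-1) = 3
  T: 2·[Q]_T + [ω]_T + 2·[ϑ]_T − [p]_T = 2·(-1) + (-1) + 2·(2) − (-2) = 3
Net dimensions [M⁻¹ L³ T³] ≠ [1] — not dimensionless.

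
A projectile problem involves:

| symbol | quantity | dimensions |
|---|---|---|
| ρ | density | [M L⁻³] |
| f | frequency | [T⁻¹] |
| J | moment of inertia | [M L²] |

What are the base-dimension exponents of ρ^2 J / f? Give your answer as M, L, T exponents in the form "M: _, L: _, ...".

Collect each base-dimension exponent across the product:
  M: 2·(1) − (0) + (1) = 3
  L: 2·(-3) − (0) + (2) = -4
  T: 2·(0) − (-1) + (0) = 1
So the dimensions are [M³ L⁻⁴ T].

M: 3, L: -4, T: 1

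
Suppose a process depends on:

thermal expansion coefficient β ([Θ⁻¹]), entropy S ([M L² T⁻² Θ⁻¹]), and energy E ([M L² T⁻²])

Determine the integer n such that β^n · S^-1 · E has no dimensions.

Balance the Θ exponent: (-1)·n from β, plus −(-1) + (0) = 1 from the rest, must sum to zero.
−n + 1 = 0, so n = 1.

1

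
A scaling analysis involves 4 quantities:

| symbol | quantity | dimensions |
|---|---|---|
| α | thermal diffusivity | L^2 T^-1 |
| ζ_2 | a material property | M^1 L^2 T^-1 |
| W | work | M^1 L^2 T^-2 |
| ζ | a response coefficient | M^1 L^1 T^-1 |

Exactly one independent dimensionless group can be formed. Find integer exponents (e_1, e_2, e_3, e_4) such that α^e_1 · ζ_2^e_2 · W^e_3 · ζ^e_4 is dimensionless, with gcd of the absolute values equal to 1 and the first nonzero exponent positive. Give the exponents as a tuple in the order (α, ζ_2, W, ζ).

(1, -1, -1, 2)

M: e_1·(0) + e_2·(1) + e_3·(1) + e_4·(1) = 0
L: e_1·(2) + e_2·(2) + e_3·(2) + e_4·(1) = 0
T: e_1·(-1) + e_2·(-1) + e_3·(-2) + e_4·(-1) = 0
Solving this homogeneous linear system for the smallest-integer solution (first nonzero entry positive) gives (1, -1, -1, 2).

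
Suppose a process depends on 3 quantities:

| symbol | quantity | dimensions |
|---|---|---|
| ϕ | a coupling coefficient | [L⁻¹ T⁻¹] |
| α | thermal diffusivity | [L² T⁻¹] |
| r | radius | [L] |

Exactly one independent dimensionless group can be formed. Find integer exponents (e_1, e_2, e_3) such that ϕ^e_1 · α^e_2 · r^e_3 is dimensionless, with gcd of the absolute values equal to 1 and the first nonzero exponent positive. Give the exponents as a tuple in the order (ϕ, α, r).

L: e_1·(-1) + e_2·(2) + e_3·(1) = 0
T: e_1·(-1) + e_2·(-1) + e_3·(0) = 0
Solving this homogeneous linear system for the smallest-integer solution (first nonzero entry positive) gives (1, -1, 3).

(1, -1, 3)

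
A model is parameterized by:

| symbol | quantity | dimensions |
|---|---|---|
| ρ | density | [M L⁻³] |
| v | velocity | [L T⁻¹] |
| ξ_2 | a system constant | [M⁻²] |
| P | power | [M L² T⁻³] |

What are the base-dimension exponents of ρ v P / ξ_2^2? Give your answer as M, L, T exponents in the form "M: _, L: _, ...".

M: 6, L: 0, T: -4

Collect each base-dimension exponent across the product:
  M: (1) + (0) − 2·(-2) + (1) = 6
  L: (-3) + (1) − 2·(0) + (2) = 0
  T: (0) + (-1) − 2·(0) + (-3) = -4
So the dimensions are [M⁶ T⁻⁴].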